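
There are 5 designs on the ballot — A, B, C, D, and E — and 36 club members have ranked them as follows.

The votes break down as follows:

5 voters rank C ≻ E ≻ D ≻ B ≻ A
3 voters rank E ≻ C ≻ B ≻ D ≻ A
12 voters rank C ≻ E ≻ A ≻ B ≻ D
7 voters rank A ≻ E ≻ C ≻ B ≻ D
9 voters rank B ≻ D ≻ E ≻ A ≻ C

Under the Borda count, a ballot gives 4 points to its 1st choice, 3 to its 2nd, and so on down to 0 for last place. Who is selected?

Borda scores:
  A: 5·0 + 3·0 + 12·2 + 7·4 + 9·1 = 61
  B: 5·1 + 3·2 + 12·1 + 7·1 + 9·4 = 66
  C: 5·4 + 3·3 + 12·4 + 7·2 + 9·0 = 91
  D: 5·2 + 3·1 + 12·0 + 7·0 + 9·3 = 40
  E: 5·3 + 3·4 + 12·3 + 7·3 + 9·2 = 102
E has the highest total.

E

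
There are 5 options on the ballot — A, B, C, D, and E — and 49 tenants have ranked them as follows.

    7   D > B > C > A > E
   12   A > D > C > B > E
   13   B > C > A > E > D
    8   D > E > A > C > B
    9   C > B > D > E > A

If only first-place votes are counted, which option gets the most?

D

First-place vote totals:
  A: 12
  B: 13
  C: 9
  D: 15
  E: 0
D has the most first-place votes.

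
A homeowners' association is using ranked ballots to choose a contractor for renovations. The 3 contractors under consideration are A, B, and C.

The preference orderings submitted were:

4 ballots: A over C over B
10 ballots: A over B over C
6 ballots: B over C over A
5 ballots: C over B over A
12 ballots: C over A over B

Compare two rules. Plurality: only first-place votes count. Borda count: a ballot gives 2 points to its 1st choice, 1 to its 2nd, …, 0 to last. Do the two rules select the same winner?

Yes

Plurality first-place counts: A 14, B 6, C 17 → C.
Borda totals: A 40, B 27, C 44 → C.
The two rules agree on C.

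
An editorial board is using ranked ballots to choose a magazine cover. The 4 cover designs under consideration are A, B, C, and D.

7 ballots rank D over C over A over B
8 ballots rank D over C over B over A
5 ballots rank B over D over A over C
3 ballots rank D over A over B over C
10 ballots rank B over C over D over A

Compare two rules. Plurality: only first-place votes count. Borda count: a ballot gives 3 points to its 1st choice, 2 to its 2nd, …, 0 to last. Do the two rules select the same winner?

Plurality first-place counts: A 0, B 15, C 0, D 18 → D.
Borda totals: A 18, B 56, C 50, D 74 → D.
The two rules agree on D.

Yes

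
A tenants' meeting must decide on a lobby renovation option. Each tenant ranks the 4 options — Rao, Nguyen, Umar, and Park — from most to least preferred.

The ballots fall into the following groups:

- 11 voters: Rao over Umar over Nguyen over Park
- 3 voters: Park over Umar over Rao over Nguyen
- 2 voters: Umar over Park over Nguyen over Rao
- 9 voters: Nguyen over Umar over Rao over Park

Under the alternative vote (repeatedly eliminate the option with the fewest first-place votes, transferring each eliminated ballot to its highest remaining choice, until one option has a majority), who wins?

Round 1: Rao 11, Nguyen 9, Park 3, Umar 2. Umar has the fewest and is eliminated.
Round 2: Rao 11, Nguyen 9, Park 5. Park has the fewest and is eliminated.
Round 3: Rao 14, Nguyen 11. Rao has a majority.

Rao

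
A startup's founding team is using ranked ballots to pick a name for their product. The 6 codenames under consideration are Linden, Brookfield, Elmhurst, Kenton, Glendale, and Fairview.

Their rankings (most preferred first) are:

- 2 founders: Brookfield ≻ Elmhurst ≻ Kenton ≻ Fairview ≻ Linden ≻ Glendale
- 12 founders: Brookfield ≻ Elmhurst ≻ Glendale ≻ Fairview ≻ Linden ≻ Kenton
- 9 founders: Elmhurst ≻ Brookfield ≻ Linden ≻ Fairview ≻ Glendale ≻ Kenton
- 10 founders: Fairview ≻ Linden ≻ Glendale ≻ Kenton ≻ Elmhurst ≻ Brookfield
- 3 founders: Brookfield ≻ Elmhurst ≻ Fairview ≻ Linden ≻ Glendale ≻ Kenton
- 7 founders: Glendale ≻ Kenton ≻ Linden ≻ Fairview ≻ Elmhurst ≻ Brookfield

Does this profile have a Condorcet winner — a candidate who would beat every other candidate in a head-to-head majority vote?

Yes

Head-to-head results (43 voters total):
Linden vs Brookfield: Brookfield wins 26–17.
Linden vs Elmhurst: Elmhurst wins 26–17.
Linden vs Kenton: Linden wins 34–9.
Linden vs Glendale: Linden wins 24–19.
Linden vs Fairview: Fairview wins 27–16.
Brookfield vs Elmhurst: Elmhurst wins 26–17.
Brookfield vs Kenton: Brookfield wins 26–17.
Brookfield vs Glendale: Brookfield wins 26–17.
Brookfield vs Fairview: Brookfield wins 26–17.
Elmhurst vs Kenton: Elmhurst wins 26–17.
Elmhurst vs Glendale: Elmhurst wins 26–17.
Elmhurst vs Fairview: Elmhurst wins 26–17.
Kenton vs Glendale: Glendale wins 41–2.
Kenton vs Fairview: Fairview wins 34–9.
Glendale vs Fairview: Fairview wins 24–19.
Elmhurst beats each rival — Linden (26–17), Brookfield (26–17), Kenton (26–17), Glendale (26–17), Fairview (26–17) — so Elmhurst is the Condorcet winner.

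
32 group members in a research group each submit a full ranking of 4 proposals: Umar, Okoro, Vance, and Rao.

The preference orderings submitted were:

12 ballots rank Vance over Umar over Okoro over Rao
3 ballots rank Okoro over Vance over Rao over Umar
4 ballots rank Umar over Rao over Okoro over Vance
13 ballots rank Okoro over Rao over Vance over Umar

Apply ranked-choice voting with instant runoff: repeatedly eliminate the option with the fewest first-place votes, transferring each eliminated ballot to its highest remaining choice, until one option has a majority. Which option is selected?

Okoro

Round 1: Okoro 16, Vance 12, Umar 4, Rao 0. Rao has the fewest and is eliminated.
Round 2: Okoro 16, Vance 12, Umar 4. Umar has the fewest and is eliminated.
Round 3: Okoro 20, Vance 12. Okoro has a majority.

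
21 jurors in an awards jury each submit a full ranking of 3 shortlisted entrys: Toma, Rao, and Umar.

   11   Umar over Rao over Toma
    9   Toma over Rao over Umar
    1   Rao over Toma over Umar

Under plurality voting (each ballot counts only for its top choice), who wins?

Umar

First-place vote totals:
  Toma: 9
  Rao: 1
  Umar: 11
Umar has the most first-place votes.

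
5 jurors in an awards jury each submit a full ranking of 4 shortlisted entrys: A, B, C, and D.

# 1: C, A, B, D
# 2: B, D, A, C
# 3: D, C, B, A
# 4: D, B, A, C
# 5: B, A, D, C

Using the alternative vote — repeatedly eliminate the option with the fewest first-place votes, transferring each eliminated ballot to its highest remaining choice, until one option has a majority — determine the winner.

Round 1: B 2, D 2, C 1, A 0. A has the fewest and is eliminated.
Round 2: B 2, D 2, C 1. C has the fewest and is eliminated.
Round 3: B 3, D 2. B has a majority.

B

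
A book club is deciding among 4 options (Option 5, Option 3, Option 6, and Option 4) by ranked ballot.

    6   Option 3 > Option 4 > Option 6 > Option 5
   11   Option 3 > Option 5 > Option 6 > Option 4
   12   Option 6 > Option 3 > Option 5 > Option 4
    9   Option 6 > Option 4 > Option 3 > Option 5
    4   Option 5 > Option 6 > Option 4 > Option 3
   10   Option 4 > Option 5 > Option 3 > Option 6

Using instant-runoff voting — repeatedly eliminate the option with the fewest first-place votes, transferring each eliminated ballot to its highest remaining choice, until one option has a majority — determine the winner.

Round 1: Option 6 21, Option 3 17, Option 4 10, Option 5 4. Option 5 has the fewest and is eliminated.
Round 2: Option 6 25, Option 3 17, Option 4 10. Option 4 has the fewest and is eliminated.
Round 3: Option 3 27, Option 6 25. Option 3 has a majority.

Option 3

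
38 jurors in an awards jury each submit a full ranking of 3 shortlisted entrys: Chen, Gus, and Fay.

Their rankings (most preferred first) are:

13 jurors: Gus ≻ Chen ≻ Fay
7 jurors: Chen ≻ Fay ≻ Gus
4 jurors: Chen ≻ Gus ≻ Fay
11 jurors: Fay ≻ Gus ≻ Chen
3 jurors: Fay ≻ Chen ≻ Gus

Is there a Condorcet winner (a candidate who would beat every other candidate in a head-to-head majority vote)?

No

Head-to-head results (38 voters total):
Chen vs Gus: Gus wins 24–14.
Chen vs Fay: Chen wins 24–14.
Gus vs Fay: Fay wins 21–17.
No candidate beats all others: Chen beats Fay beats Gus beats Chen, a majority cycle.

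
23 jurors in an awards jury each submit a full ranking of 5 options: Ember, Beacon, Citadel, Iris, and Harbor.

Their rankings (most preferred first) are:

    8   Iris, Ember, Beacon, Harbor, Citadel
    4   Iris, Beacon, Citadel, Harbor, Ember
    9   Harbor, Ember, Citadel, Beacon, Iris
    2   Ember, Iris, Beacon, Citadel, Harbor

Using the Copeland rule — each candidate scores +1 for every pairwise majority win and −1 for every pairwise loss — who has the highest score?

Pairwise results:
  Ember vs Beacon: Ember wins 19–4.
  Ember vs Citadel: Ember wins 19–4.
  Ember vs Iris: Iris wins 12–11.
  Ember vs Harbor: Harbor wins 13–10.
  Beacon vs Citadel: Beacon wins 14–9.
  Beacon vs Iris: Iris wins 14–9.
  Beacon vs Harbor: Beacon wins 14–9.
  Citadel vs Iris: Iris wins 14–9.
  Citadel vs Harbor: Harbor wins 17–6.
  Iris vs Harbor: Iris wins 14–9.
Copeland scores (wins − losses):
  Ember: 2 − 2 = 0
  Beacon: 2 − 2 = 0
  Citadel: 0 − 4 = -4
  Iris: 4 − 0 = 4
  Harbor: 2 − 2 = 0
Iris has the best Copeland score.

Iris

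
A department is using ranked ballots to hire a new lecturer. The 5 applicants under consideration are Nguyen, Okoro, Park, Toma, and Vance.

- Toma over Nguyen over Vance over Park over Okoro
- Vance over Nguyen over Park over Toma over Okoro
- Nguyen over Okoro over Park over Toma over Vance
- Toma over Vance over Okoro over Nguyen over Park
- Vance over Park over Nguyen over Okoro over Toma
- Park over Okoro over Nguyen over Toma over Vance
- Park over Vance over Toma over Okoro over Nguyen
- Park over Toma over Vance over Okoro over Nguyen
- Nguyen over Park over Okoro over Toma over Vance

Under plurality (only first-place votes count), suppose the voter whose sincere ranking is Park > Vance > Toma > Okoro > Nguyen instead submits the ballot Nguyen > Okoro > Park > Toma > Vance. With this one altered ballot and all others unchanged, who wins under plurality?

First-place totals with the altered ballot: Nguyen 3, Okoro 0, Park 2, Toma 2, Vance 2.
The switch changes the winner from Park to Nguyen.

Nguyen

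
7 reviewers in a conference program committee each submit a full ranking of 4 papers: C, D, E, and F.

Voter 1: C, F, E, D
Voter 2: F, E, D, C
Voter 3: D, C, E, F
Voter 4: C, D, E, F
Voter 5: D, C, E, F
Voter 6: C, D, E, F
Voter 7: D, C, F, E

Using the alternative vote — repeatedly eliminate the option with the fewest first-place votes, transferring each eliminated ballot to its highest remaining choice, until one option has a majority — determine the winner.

Round 1: C 3, D 3, F 1, E 0. E has the fewest and is eliminated.
Round 2: C 3, D 3, F 1. F has the fewest and is eliminated.
Round 3: D 4, C 3. D has a majority.

D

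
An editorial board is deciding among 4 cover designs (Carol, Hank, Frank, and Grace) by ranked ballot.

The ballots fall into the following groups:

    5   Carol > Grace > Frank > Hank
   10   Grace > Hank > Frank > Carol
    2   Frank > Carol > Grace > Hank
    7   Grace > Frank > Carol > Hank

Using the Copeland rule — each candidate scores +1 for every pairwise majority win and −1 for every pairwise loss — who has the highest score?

Grace

Pairwise results:
  Carol vs Hank: Carol wins 14–10.
  Carol vs Frank: Frank wins 19–5.
  Carol vs Grace: Grace wins 17–7.
  Hank vs Frank: Frank wins 14–10.
  Hank vs Grace: Grace wins 24–0.
  Frank vs Grace: Grace wins 22–2.
Copeland scores (wins − losses):
  Carol: 1 − 2 = -1
  Hank: 0 − 3 = -3
  Frank: 2 − 1 = 1
  Grace: 3 − 0 = 3
Grace has the best Copeland score.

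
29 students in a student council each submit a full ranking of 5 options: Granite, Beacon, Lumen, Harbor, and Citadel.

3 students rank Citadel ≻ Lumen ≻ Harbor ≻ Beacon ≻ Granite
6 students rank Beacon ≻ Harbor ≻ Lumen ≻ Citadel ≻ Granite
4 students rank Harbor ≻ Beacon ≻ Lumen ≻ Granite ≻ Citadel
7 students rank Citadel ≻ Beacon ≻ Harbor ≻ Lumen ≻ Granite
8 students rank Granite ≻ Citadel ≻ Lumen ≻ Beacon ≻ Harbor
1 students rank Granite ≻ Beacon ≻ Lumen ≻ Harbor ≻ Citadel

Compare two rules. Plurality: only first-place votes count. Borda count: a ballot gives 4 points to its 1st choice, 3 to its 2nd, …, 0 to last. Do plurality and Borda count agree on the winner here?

No

Plurality first-place counts: Granite 9, Beacon 6, Lumen 0, Harbor 4, Citadel 10 → Citadel.
Borda totals: Granite 40, Beacon 71, Lumen 54, Harbor 55, Citadel 70 → Beacon.
The two rules disagree: plurality picks Citadel, Borda picks Beacon.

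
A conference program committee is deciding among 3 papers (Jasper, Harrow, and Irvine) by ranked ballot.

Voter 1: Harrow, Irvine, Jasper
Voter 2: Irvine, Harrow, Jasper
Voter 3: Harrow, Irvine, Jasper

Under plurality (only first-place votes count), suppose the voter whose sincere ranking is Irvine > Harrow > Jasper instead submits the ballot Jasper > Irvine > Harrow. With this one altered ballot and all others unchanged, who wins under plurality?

First-place totals with the altered ballot: Jasper 1, Harrow 2, Irvine 0.
The winner is unchanged: still Harrow.

Harrow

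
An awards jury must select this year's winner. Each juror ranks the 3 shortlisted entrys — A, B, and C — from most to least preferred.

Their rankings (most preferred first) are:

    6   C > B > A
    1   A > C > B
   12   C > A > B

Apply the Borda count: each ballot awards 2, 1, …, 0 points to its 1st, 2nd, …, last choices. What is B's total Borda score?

Borda scores:
  A: 6·0 + 2 + 12·1 = 14
  B: 6·1 + 0 + 12·0 = 6
  C: 6·2 + 1 + 12·2 = 37

6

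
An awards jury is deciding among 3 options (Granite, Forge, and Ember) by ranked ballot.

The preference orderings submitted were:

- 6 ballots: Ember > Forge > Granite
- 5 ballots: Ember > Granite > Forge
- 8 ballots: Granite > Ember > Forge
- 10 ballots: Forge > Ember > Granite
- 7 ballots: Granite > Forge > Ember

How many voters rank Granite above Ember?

15

Ballots ranking Granite above Ember: 8+7 = 15.
Ballots ranking Ember above Granite: 6+5+10 = 21.
So 15 of 36 voters prefer Granite to Ember.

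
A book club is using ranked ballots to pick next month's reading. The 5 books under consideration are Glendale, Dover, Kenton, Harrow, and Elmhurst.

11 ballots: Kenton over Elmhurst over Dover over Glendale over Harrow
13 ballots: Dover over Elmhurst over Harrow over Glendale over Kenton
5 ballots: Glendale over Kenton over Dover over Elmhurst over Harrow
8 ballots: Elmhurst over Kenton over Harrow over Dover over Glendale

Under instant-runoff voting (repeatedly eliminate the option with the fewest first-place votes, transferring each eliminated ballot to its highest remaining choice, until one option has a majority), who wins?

Kenton

Round 1: Dover 13, Kenton 11, Elmhurst 8, Glendale 5, Harrow 0. Harrow has the fewest and is eliminated.
Round 2: Dover 13, Kenton 11, Elmhurst 8, Glendale 5. Glendale has the fewest and is eliminated.
Round 3: Kenton 16, Dover 13, Elmhurst 8. Elmhurst has the fewest and is eliminated.
Round 4: Kenton 24, Dover 13. Kenton has a majority.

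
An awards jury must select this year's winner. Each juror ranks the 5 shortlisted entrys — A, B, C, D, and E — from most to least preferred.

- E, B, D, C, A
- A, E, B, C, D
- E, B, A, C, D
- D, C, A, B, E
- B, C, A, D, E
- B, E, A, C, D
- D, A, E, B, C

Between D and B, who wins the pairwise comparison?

B

Ballots ranking D above B: 2.
Ballots ranking B above D: 5.
B wins the head-to-head, 5–2.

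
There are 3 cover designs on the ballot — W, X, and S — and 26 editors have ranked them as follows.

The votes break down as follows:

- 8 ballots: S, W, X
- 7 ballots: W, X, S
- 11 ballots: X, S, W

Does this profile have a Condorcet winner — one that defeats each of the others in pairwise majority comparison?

No

Head-to-head results (26 voters total):
W vs X: W wins 15–11.
W vs S: S wins 19–7.
X vs S: X wins 18–8.
No candidate beats all others: W beats X beats S beats W, a majority cycle.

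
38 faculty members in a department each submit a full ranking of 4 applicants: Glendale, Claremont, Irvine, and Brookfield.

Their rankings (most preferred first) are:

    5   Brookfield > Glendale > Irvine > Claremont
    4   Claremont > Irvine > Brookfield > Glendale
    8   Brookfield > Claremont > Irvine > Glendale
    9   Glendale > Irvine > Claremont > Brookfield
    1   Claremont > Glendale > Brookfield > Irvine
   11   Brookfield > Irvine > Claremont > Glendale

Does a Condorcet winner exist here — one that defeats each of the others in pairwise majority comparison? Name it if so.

Brookfield

Head-to-head results (38 voters total):
Glendale vs Claremont: Claremont wins 24–14.
Glendale vs Irvine: Irvine wins 23–15.
Glendale vs Brookfield: Brookfield wins 28–10.
Claremont vs Irvine: Irvine wins 25–13.
Claremont vs Brookfield: Brookfield wins 24–14.
Irvine vs Brookfield: Brookfield wins 25–13.
Brookfield beats each rival — Glendale (28–10), Claremont (24–14), Irvine (25–13) — so Brookfield is the Condorcet winner.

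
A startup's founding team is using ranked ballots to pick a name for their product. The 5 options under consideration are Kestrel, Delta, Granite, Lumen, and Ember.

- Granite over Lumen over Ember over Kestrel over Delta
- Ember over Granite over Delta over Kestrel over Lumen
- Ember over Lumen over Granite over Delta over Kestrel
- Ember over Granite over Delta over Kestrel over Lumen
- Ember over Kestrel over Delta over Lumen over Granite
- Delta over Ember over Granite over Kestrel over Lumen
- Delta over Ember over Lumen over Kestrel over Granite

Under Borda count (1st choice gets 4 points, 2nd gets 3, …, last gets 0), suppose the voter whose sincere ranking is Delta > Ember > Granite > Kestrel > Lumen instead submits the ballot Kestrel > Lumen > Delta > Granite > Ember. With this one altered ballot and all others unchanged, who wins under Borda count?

Borda totals with the altered ballot: Kestrel 11, Delta 13, Granite 13, Lumen 12, Ember 21.
The winner is unchanged: still Ember.

Ember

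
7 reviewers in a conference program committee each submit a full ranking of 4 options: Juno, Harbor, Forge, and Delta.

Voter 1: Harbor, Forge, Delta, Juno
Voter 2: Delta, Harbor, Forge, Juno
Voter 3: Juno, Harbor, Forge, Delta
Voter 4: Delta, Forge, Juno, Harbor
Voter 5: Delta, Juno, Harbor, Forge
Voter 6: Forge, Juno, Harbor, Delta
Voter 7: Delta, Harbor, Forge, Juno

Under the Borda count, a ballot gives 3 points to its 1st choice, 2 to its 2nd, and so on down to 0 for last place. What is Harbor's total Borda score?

11

Borda scores:
  Juno: 0 + 0 + 3 + 1 + 2 + 2 + 0 = 8
  Harbor: 3 + 2 + 2 + 0 + 1 + 1 + 2 = 11
  Forge: 2 + 1 + 1 + 2 + 0 + 3 + 1 = 10
  Delta: 1 + 3 + 0 + 3 + 3 + 0 + 3 = 13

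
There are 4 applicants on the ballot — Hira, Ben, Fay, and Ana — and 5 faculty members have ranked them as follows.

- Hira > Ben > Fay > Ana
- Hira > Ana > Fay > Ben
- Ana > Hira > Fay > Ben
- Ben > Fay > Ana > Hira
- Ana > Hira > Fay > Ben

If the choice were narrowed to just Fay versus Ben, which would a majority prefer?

Fay

Ballots ranking Fay above Ben: 3.
Ballots ranking Ben above Fay: 2.
Fay wins the head-to-head, 3–2.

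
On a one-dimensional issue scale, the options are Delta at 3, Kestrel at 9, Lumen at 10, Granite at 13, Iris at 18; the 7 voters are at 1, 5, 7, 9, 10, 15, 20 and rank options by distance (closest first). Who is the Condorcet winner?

Kestrel

With single-peaked preferences on a line, the Condorcet winner is the candidate closest to the median voter.
The median voter (position 9) is closest to Kestrel at 9.
Check: Kestrel vs Lumen — voters closer to Kestrel: 4 of 7.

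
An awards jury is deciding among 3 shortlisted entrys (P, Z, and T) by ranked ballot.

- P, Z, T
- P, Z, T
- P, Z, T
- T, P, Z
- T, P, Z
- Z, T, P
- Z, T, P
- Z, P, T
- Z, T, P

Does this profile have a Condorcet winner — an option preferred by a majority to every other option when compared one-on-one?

No

Head-to-head results (9 voters total):
P vs Z: P wins 5–4.
P vs T: T wins 5–4.
Z vs T: Z wins 7–2.
No candidate beats all others: P beats Z beats T beats P, a majority cycle.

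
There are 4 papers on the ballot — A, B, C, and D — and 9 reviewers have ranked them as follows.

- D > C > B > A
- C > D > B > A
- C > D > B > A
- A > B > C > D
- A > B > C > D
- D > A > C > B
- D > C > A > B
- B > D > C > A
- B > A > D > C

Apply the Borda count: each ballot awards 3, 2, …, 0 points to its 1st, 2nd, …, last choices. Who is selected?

Borda scores:
  A: 0 + 0 + 0 + 3 + 3 + 2 + 1 + 0 + 2 = 11
  B: 1 + 1 + 1 + 2 + 2 + 0 + 0 + 3 + 3 = 13
  C: 2 + 3 + 3 + 1 + 1 + 1 + 2 + 1 + 0 = 14
  D: 3 + 2 + 2 + 0 + 0 + 3 + 3 + 2 + 1 = 16
D has the highest total.

D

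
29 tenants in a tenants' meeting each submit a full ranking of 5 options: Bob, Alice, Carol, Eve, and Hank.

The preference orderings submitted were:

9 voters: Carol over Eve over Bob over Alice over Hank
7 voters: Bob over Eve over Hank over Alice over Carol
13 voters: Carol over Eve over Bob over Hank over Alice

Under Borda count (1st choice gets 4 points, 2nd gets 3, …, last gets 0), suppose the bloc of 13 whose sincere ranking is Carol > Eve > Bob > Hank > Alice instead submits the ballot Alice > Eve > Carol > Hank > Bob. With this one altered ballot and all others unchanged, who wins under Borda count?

Eve

Borda totals with the altered ballot: Bob 46, Alice 68, Carol 62, Eve 87, Hank 27.
The switch changes the winner from Carol to Eve.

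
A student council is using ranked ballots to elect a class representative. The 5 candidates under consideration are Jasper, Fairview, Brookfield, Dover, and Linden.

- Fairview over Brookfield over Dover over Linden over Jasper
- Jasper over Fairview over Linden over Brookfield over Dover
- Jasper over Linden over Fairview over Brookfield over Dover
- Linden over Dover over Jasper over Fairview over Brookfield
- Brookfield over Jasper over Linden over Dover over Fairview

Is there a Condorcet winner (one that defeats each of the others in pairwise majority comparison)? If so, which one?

Head-to-head results (5 voters total):
Jasper vs Fairview: Jasper wins 4–1.
Jasper vs Brookfield: Jasper wins 3–2.
Jasper vs Dover: Jasper wins 3–2.
Jasper vs Linden: Jasper wins 3–2.
Fairview vs Brookfield: Fairview wins 4–1.
Fairview vs Dover: Fairview wins 3–2.
Fairview vs Linden: Linden wins 3–2.
Brookfield vs Dover: Brookfield wins 4–1.
Brookfield vs Linden: Linden wins 3–2.
Dover vs Linden: Linden wins 4–1.
Jasper beats each rival — Fairview (4–1), Brookfield (3–2), Dover (3–2), Linden (3–2) — so Jasper is the Condorcet winner.

Jasper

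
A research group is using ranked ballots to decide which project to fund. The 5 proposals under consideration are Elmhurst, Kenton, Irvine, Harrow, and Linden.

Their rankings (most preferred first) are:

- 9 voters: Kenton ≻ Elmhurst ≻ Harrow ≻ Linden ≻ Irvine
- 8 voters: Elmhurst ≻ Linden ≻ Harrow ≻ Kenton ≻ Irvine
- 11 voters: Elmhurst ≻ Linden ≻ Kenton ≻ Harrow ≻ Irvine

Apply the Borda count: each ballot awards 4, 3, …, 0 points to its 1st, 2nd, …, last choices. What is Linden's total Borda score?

Borda scores:
  Elmhurst: 9·3 + 8·4 + 11·4 = 103
  Kenton: 9·4 + 8·1 + 11·2 = 66
  Irvine: 9·0 + 8·0 + 11·0 = 0
  Harrow: 9·2 + 8·2 + 11·1 = 45
  Linden: 9·1 + 8·3 + 11·3 = 66

66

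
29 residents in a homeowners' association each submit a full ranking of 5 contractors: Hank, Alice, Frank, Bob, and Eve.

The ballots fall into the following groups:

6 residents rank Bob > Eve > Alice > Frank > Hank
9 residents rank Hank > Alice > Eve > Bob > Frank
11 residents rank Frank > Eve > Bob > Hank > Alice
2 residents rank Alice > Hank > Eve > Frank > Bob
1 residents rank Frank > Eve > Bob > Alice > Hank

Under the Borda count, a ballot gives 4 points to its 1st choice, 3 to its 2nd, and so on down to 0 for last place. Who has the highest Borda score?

Eve

Borda scores:
  Hank: 6·0 + 9·4 + 11·1 + 2·3 + 0 = 53
  Alice: 6·2 + 9·3 + 11·0 + 2·4 + 1 = 48
  Frank: 6·1 + 9·0 + 11·4 + 2·1 + 4 = 56
  Bob: 6·4 + 9·1 + 11·2 + 2·0 + 2 = 57
  Eve: 6·3 + 9·2 + 11·3 + 2·2 + 3 = 76
Eve has the highest total.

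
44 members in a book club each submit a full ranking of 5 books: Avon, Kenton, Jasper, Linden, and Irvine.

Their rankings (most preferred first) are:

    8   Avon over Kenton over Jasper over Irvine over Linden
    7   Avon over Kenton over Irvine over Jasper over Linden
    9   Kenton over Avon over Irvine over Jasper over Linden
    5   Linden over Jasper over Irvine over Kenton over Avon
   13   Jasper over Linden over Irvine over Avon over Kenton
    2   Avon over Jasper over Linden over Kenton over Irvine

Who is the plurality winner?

Avon

First-place vote totals:
  Avon: 17
  Kenton: 9
  Jasper: 13
  Linden: 5
  Irvine: 0
Avon has the most first-place votes.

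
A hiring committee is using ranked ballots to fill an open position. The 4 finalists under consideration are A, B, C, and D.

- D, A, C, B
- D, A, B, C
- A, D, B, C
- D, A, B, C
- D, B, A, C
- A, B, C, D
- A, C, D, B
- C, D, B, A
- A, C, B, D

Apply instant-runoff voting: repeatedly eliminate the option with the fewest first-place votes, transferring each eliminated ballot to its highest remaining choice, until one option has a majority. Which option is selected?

D

Round 1: A 4, D 4, C 1, B 0. B has the fewest and is eliminated.
Round 2: A 4, D 4, C 1. C has the fewest and is eliminated.
Round 3: D 5, A 4. D has a majority.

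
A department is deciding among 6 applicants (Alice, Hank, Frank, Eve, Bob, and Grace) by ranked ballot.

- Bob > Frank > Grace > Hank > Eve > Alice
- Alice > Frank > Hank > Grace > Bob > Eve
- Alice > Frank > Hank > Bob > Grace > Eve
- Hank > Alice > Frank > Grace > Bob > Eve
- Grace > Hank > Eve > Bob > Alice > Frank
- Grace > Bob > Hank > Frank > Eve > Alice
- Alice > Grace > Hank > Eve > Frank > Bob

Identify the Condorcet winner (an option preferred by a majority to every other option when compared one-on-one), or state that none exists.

Head-to-head results (7 voters total):
Alice vs Hank: Hank wins 4–3.
Alice vs Frank: Alice wins 5–2.
Alice vs Eve: Alice wins 4–3.
Alice vs Bob: Alice wins 4–3.
Alice vs Grace: Alice wins 4–3.
Hank vs Frank: Hank wins 4–3.
Hank vs Eve: Hank wins 7–0.
Hank vs Bob: Hank wins 5–2.
Hank vs Grace: Grace wins 4–3.
Frank vs Eve: Frank wins 5–2.
Frank vs Bob: Frank wins 4–3.
Frank vs Grace: Frank wins 4–3.
Eve vs Bob: Bob wins 5–2.
Eve vs Grace: Grace wins 7–0.
Bob vs Grace: Grace wins 5–2.
No candidate beats all others: Alice beats Grace beats Hank beats Alice, a majority cycle.

None — there is no Condorcet winner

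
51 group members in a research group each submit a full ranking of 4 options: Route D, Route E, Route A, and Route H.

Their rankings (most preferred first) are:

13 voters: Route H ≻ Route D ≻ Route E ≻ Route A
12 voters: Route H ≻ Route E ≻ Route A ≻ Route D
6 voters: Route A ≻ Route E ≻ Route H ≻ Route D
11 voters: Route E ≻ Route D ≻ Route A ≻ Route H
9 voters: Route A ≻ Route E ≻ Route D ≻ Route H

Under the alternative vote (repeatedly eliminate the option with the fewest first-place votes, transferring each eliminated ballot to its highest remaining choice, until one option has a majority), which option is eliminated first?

Route D

Round 1: Route H 25, Route A 15, Route E 11, Route D 0. Route D has the fewest and is eliminated.
Round 2: Route H 25, Route A 15, Route E 11. Route E has the fewest and is eliminated.
Round 3: Route A 26, Route H 25. Route A has a majority.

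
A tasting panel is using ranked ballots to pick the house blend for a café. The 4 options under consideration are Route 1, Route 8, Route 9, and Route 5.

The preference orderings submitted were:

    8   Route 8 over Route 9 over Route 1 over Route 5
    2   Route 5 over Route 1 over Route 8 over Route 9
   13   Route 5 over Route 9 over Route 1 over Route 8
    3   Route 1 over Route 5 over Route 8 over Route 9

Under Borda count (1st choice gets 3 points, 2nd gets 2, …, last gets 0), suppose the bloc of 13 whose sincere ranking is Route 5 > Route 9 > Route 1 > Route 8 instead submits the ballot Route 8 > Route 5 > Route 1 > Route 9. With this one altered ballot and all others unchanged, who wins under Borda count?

Route 8

Borda totals with the altered ballot: Route 1 34, Route 8 68, Route 9 16, Route 5 38.
The switch changes the winner from Route 5 to Route 8.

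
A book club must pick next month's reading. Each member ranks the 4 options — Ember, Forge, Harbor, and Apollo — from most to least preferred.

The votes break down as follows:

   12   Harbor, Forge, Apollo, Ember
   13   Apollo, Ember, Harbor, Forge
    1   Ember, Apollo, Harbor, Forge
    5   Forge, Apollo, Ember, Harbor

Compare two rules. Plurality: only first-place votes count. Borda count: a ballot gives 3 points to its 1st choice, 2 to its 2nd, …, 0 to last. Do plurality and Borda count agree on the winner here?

Yes

Plurality first-place counts: Ember 1, Forge 5, Harbor 12, Apollo 13 → Apollo.
Borda totals: Ember 34, Forge 39, Harbor 50, Apollo 63 → Apollo.
The two rules agree on Apollo.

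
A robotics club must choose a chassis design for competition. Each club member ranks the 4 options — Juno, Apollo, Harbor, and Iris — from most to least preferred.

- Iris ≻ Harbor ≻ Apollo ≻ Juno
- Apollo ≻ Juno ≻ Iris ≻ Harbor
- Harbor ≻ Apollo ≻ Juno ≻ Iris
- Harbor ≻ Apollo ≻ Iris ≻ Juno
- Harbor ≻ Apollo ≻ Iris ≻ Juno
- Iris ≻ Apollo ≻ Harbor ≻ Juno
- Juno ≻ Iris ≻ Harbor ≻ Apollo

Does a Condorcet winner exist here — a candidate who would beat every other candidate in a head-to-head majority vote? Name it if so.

No Condorcet winner

Head-to-head results (7 voters total):
Juno vs Apollo: Apollo wins 6–1.
Juno vs Harbor: Harbor wins 5–2.
Juno vs Iris: Iris wins 4–3.
Apollo vs Harbor: Harbor wins 5–2.
Apollo vs Iris: Apollo wins 4–3.
Harbor vs Iris: Iris wins 4–3.
No candidate beats all others: Apollo beats Iris beats Harbor beats Apollo, a majority cycle.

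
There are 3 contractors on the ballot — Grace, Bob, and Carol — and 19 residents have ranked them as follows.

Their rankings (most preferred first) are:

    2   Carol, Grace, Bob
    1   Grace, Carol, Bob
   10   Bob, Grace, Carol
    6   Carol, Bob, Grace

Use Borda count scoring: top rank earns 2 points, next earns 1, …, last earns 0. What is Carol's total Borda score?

17

Borda scores:
  Grace: 2·1 + 2 + 10·1 + 6·0 = 14
  Bob: 2·0 + 0 + 10·2 + 6·1 = 26
  Carol: 2·2 + 1 + 10·0 + 6·2 = 17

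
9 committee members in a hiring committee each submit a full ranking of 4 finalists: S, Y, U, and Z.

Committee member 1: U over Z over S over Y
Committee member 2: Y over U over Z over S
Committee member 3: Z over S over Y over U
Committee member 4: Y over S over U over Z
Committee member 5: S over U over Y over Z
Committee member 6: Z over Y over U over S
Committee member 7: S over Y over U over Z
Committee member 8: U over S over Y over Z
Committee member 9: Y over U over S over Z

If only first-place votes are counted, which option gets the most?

Y

First-place vote totals:
  S: 2
  Y: 3
  U: 2
  Z: 2
Y has the most first-place votes.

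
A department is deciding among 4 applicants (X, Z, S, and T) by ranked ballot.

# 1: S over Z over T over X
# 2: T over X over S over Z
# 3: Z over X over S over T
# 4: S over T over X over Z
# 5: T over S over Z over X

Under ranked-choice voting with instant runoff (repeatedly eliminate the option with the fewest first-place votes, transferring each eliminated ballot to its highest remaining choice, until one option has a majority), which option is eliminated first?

Round 1: S 2, T 2, Z 1, X 0. X has the fewest and is eliminated.
Round 2: S 2, T 2, Z 1. Z has the fewest and is eliminated.
Round 3: S 3, T 2. S has a majority.

X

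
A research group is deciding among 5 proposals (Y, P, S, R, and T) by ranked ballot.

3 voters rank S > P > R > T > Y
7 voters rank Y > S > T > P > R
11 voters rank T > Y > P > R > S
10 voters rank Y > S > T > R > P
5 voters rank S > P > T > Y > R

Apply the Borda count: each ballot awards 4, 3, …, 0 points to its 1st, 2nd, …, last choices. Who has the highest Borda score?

Y

Borda scores:
  Y: 3·0 + 7·4 + 11·3 + 10·4 + 5·1 = 106
  P: 3·3 + 7·1 + 11·2 + 10·0 + 5·3 = 53
  S: 3·4 + 7·3 + 11·0 + 10·3 + 5·4 = 83
  R: 3·2 + 7·0 + 11·1 + 10·1 + 5·0 = 27
  T: 3·1 + 7·2 + 11·4 + 10·2 + 5·2 = 91
Y has the highest total.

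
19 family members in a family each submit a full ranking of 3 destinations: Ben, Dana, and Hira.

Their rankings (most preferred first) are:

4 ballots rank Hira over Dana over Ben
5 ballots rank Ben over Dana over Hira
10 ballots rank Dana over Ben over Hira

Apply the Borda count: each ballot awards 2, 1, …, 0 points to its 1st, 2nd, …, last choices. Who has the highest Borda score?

Dana

Borda scores:
  Ben: 4·0 + 5·2 + 10·1 = 20
  Dana: 4·1 + 5·1 + 10·2 = 29
  Hira: 4·2 + 5·0 + 10·0 = 8
Dana has the highest total.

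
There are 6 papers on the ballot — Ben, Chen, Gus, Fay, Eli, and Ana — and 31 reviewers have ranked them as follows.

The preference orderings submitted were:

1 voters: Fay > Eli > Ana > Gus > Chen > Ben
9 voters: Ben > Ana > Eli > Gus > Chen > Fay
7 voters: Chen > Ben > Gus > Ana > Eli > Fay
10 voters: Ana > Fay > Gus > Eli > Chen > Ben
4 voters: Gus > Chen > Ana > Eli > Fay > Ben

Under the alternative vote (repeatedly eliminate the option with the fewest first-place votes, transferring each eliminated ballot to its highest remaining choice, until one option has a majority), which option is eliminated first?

Round 1: Ana 10, Ben 9, Chen 7, Gus 4, Fay 1, Eli 0. Eli has the fewest and is eliminated.
Round 2: Ana 10, Ben 9, Chen 7, Gus 4, Fay 1. Fay has the fewest and is eliminated.
Round 3: Ana 11, Ben 9, Chen 7, Gus 4. Gus has the fewest and is eliminated.
Round 4: Chen 11, Ana 11, Ben 9. Ben has the fewest and is eliminated.
Round 5: Ana 20, Chen 11. Ana has a majority.

Eli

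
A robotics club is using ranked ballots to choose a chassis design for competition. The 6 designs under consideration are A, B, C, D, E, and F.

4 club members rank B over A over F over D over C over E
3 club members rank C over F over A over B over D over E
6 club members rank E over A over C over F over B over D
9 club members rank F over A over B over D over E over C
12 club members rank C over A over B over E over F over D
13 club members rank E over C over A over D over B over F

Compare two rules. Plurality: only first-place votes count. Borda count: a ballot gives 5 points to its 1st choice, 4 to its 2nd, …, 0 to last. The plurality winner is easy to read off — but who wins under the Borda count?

Plurality first-place counts: A 0, B 4, C 15, D 0, E 19, F 9 → E.
Borda totals: A 172, B 108, C 149, D 55, E 128, F 93 → A.

A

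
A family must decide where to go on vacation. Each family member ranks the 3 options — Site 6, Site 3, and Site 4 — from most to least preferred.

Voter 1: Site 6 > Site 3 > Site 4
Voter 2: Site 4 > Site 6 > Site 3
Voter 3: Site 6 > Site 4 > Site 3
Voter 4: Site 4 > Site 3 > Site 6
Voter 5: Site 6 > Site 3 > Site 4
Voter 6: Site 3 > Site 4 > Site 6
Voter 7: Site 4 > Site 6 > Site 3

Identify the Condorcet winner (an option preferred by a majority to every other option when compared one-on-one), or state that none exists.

Site 4

Head-to-head results (7 voters total):
Site 6 vs Site 3: Site 6 wins 5–2.
Site 6 vs Site 4: Site 4 wins 4–3.
Site 3 vs Site 4: Site 4 wins 4–3.
Site 4 beats each rival — Site 6 (4–3), Site 3 (4–3) — so Site 4 is the Condorcet winner.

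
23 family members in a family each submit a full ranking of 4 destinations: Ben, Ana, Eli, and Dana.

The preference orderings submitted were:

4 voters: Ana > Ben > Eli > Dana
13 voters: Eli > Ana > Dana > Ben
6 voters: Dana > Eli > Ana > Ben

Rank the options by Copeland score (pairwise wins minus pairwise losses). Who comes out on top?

Pairwise results:
  Ben vs Ana: Ana wins 23–0.
  Ben vs Eli: Eli wins 19–4.
  Ben vs Dana: Dana wins 19–4.
  Ana vs Eli: Eli wins 19–4.
  Ana vs Dana: Ana wins 17–6.
  Eli vs Dana: Eli wins 17–6.
Copeland scores (wins − losses):
  Ben: 0 − 3 = -3
  Ana: 2 − 1 = 1
  Eli: 3 − 0 = 3
  Dana: 1 − 2 = -1
Eli has the best Copeland score.

Eli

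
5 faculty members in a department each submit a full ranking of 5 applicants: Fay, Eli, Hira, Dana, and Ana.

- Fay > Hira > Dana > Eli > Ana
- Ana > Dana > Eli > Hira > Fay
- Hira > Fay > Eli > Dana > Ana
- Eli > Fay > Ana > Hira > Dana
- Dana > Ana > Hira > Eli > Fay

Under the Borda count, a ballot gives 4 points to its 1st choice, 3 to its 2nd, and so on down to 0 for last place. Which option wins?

Borda scores:
  Fay: 4 + 0 + 3 + 3 + 0 = 10
  Eli: 1 + 2 + 2 + 4 + 1 = 10
  Hira: 3 + 1 + 4 + 1 + 2 = 11
  Dana: 2 + 3 + 1 + 0 + 4 = 10
  Ana: 0 + 4 + 0 + 2 + 3 = 9
Hira has the highest total.

Hira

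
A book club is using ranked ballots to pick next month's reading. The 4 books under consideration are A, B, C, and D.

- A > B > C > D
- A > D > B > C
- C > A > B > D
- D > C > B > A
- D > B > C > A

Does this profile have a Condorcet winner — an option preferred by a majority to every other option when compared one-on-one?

Head-to-head results (5 voters total):
A vs B: A wins 3–2.
A vs C: C wins 3–2.
A vs D: A wins 3–2.
B vs C: B wins 3–2.
B vs D: D wins 3–2.
C vs D: D wins 3–2.
No candidate beats all others: A beats B beats C beats A, a majority cycle.

No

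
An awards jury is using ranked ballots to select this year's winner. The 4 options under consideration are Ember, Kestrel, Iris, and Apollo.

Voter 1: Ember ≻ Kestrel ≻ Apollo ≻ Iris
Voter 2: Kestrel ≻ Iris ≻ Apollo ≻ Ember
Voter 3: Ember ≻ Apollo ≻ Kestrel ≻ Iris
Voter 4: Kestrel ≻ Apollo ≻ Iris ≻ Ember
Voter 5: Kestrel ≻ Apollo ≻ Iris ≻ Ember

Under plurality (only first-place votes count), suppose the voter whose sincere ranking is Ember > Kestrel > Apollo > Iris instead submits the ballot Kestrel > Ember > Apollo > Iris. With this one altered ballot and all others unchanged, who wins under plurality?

Kestrel

First-place totals with the altered ballot: Ember 1, Kestrel 4, Iris 0, Apollo 0.
The winner is unchanged: still Kestrel.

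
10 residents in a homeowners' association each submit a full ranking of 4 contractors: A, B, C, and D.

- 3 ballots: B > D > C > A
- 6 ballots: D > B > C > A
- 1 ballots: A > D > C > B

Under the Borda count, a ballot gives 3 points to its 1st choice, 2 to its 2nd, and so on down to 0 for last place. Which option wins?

D

Borda scores:
  A: 3·0 + 6·0 + 3 = 3
  B: 3·3 + 6·2 + 0 = 21
  C: 3·1 + 6·1 + 1 = 10
  D: 3·2 + 6·3 + 2 = 26
D has the highest total.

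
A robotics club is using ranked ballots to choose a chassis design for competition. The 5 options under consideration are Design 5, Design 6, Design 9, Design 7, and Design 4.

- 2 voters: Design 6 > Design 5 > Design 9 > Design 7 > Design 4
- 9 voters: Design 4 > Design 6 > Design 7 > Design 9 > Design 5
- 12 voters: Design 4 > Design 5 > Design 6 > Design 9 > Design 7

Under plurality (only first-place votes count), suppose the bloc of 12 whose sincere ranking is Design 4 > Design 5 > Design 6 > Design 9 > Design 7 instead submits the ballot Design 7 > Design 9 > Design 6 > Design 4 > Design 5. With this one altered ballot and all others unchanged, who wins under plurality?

Design 7

First-place totals with the altered ballot: Design 5 0, Design 6 2, Design 9 0, Design 7 12, Design 4 9.
The switch changes the winner from Design 4 to Design 7.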